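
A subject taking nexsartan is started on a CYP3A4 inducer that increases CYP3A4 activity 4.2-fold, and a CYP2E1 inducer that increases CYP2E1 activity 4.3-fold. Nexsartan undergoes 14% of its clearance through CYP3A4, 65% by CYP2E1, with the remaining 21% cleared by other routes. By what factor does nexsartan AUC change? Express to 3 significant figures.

0.278

The CYP3A4 pathway (14% of clearance) is boosted to 4.2× activity: 0.14 × 4.2 = 0.588.
The CYP2E1 pathway (65% of clearance) increases to 4.3× activity: 0.65 × 4.3 = 2.795.
The remaining 21% of clearance is unaffected.
CL_new/CL_old = 0.588 + 2.795 + 0.21 = 3.593.
Because AUC varies inversely with clearance, the combined effect is 1 / 3.593 = 0.278.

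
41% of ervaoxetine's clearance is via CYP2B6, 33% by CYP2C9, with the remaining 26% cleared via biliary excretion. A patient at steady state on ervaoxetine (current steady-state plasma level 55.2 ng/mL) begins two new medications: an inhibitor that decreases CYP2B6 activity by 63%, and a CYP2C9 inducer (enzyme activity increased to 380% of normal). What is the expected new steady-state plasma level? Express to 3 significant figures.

CYP2B6: 0.41 × 0.37 = 0.1517
CYP2C9: 0.33 × 3.8 = 1.254
Other: 0.26 (unchanged)
Relative clearance = 0.1517 + 1.254 + 0.26 = 1.6657.
New steady-state plasma level = 55.2 / 1.6657 = 33.1 ng/mL (concentration scales inversely with clearance).

33.1 ng/mL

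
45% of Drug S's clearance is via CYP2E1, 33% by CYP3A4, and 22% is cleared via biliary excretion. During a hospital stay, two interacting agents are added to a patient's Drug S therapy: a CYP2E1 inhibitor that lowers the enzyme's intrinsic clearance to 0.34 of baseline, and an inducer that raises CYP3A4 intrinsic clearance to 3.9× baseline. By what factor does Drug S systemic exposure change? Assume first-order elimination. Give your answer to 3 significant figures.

0.602

CYP2E1: 0.45 × 0.34 = 0.153
CYP3A4: 0.33 × 3.9 = 1.287
Other: 0.22 (unchanged)
CL_new/CL_old = 0.153 + 1.287 + 0.22 = 1.66.
Systemic exposure ∝ 1/CL: fold-change = 1 / 1.66 = 0.602.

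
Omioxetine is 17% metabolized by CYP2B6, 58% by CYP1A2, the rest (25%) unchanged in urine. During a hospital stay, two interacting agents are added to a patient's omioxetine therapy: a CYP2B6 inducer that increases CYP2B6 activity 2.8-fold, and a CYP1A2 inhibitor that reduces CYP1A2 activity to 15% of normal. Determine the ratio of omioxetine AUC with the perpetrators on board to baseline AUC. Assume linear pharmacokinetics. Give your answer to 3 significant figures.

The CYP2B6 pathway (17% of clearance) rises to 2.8× activity: 0.17 × 2.8 = 0.476.
The CYP1A2 pathway (58% of clearance) drops to 0.15× activity: 0.58 × 0.15 = 0.087.
Non-CYP routes (25%) are unchanged.
CL_new/CL_old = 0.476 + 0.087 + 0.25 = 0.813.
AUC ∝ 1/CL: fold-change = 1 / 0.813 = 1.23.

1.23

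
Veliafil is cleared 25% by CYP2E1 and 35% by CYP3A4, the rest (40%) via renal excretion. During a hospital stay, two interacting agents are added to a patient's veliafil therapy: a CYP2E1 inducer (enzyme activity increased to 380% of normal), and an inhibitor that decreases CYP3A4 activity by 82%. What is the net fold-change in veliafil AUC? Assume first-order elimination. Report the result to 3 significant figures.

The CYP2E1 pathway (25% of clearance) is boosted to 3.8× activity: 0.25 × 3.8 = 0.95.
The CYP3A4 pathway (35% of clearance) drops to 0.18× activity: 0.35 × 0.18 = 0.063.
The remaining 40% of clearance is unaffected.
New clearance relative to baseline: 0.95 + 0.063 + 0.4 = 1.413.
Because AUC varies inversely with clearance, the combined effect is 1 / 1.413 = 0.708.

0.708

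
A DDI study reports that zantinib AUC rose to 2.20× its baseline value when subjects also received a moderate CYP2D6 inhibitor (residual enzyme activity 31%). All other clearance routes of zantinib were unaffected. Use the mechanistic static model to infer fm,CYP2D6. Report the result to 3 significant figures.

Let fm be the CYP2D6 fraction. New clearance relative to baseline = fm × 0.31 + (1 − fm).
AUC ratio = 1 / (new CL fraction), so new CL fraction = 1 / 2.20 = 0.4545.
fm × 0.31 + 1 − fm = 0.4545  ⇒  fm × (0.31 − 1) = −0.5455  ⇒  fm = 0.791.

0.791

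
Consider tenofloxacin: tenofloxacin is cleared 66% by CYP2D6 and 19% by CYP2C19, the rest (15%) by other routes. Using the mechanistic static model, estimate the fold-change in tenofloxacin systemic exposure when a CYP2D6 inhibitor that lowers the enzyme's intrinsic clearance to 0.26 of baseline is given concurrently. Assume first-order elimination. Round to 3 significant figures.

The CYP2D6 pathway (66% of clearance) falls to 0.26× activity: 0.66 × 0.26 = 0.1716.
CYP2C19 (19%) and the residual 15% are unaffected.
New clearance relative to baseline: 0.1716 + 0.19 + 0.15 = 0.5116.
Since systemic exposure ∝ 1/CL, the ratio is 1 / 0.5116 = 1.95.

1.95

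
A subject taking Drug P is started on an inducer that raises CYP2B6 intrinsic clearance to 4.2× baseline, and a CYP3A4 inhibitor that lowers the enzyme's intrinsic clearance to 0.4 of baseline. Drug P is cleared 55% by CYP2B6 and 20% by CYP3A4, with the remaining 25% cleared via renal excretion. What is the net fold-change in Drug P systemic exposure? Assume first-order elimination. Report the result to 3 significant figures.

The CYP2B6 pathway (55% of clearance) rises to 4.2× activity: 0.55 × 4.2 = 2.31.
The CYP3A4 pathway (20% of clearance) falls to 0.4× activity: 0.2 × 0.4 = 0.08.
Non-CYP routes (25%) are unchanged.
CL_new/CL_old = 2.31 + 0.08 + 0.25 = 2.64.
Because systemic exposure varies inversely with clearance, the combined effect is 1 / 2.64 = 0.379.

0.379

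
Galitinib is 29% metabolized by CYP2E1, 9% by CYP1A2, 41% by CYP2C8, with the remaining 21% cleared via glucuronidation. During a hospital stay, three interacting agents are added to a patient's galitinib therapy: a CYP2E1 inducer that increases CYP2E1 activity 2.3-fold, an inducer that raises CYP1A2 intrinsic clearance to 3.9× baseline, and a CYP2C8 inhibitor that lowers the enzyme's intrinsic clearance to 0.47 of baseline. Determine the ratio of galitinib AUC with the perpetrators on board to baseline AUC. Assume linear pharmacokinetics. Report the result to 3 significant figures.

0.704

The CYP2E1 pathway (29% of clearance) increases to 2.3× activity: 0.29 × 2.3 = 0.667.
The CYP1A2 pathway (9% of clearance) rises to 3.9× activity: 0.09 × 3.9 = 0.351.
The CYP2C8 pathway (41% of clearance) is reduced to 0.47× activity: 0.41 × 0.47 = 0.1927.
Non-CYP routes (21%) are unchanged.
New clearance relative to baseline: 0.667 + 0.351 + 0.1927 + 0.21 = 1.4207.
Net AUC ratio = 1 / 1.4207 = 0.704.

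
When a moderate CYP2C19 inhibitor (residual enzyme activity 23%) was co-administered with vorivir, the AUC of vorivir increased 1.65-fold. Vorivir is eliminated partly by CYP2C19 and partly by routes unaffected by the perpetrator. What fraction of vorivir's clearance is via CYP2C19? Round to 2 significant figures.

CL'/CL = 1 / 1.65 = 0.6061
0.23·fm + (1 − fm) = 0.6061
fm = (0.6061 − 1) / (0.23 − 1) = 0.51

0.51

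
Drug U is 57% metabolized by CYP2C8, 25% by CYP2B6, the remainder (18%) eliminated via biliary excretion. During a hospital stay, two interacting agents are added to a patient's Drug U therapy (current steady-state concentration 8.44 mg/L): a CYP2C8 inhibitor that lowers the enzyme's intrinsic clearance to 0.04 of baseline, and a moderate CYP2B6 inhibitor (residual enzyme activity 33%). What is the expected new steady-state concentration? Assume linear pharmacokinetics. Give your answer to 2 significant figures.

CYP2C8: 0.57 × 0.04 = 0.0228
CYP2B6: 0.25 × 0.33 = 0.0825
Other: 0.18 (unchanged)
CL_new/CL_old = 0.0228 + 0.0825 + 0.18 = 0.2853.
Dividing the baseline by the relative clearance: 8.44 / 0.2853 = 30 mg/L.

30 mg/L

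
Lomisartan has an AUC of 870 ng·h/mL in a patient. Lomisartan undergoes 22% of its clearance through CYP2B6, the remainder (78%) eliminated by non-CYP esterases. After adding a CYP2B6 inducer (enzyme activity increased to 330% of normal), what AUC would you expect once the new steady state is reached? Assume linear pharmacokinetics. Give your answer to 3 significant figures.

578 ng·h/mL

CYP2B6: 0.22 × 3.3 = 0.726
Other: 0.78 (unchanged)
Relative clearance = 0.726 + 0.78 = 1.506.
New AUC = baseline ÷ relative clearance = 870 / 1.506 = 578 ng·h/mL.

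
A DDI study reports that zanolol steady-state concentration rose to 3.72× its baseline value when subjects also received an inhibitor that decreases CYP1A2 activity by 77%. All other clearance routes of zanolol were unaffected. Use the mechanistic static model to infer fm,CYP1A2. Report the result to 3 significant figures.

Let fm be the CYP1A2 fraction. New clearance relative to baseline = fm × 0.23 + (1 − fm).
Steady-state concentration ratio = 1 / (new CL fraction), so new CL fraction = 1 / 3.72 = 0.2688.
fm × 0.23 + 1 − fm = 0.2688  ⇒  fm × (0.23 − 1) = −0.7312  ⇒  fm = 0.950.

0.950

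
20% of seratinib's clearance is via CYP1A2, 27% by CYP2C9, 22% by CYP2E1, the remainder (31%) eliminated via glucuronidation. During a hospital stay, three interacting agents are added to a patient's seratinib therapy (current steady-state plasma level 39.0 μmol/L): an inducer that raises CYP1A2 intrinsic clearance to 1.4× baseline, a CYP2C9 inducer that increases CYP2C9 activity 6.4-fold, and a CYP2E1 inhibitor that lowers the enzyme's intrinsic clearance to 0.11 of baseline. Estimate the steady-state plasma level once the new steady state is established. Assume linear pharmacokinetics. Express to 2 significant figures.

CYP1A2: 0.2 × 1.4 = 0.28
CYP2C9: 0.27 × 6.4 = 1.728
CYP2E1: 0.22 × 0.11 = 0.0242
Other: 0.31 (unchanged)
Relative clearance = 0.28 + 1.728 + 0.0242 + 0.31 = 2.3422.
Steady-state plasma level ∝ 1/CL: new value = 39.0 / 2.3422 = 17 μmol/L.

17 μmol/L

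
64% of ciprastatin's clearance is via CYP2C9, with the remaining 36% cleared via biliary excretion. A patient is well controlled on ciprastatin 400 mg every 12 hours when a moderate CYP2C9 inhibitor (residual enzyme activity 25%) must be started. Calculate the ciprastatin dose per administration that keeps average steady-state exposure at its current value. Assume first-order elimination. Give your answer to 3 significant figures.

208 mg

The CYP2C9 pathway (64% of clearance) drops to 0.25× activity: 0.64 × 0.25 = 0.16.
Non-CYP routes (36%) are unchanged.
CL_new/CL_old = 0.16 + 0.36 = 0.52.
Css,avg = (dose rate)/CL, so holding Css fixed requires dose ∝ CL: 400 × 0.52 = 208 mg.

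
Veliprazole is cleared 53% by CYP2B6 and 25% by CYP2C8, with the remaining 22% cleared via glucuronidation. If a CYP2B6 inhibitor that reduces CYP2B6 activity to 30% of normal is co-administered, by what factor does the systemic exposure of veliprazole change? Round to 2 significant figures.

1.6

The CYP2B6 pathway (53% of clearance) is reduced to 0.3× activity: 0.53 × 0.3 = 0.159.
CYP2C8 (25%) and the residual 22% are unaffected.
New clearance relative to baseline: 0.159 + 0.25 + 0.22 = 0.629.
Since systemic exposure ∝ 1/CL, the ratio is 1 / 0.629 = 1.6.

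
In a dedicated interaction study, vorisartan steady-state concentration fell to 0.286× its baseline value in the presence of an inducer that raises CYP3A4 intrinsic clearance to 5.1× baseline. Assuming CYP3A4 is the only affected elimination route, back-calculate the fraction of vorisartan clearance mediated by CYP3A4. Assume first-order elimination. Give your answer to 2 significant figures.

CL'/CL = 1 / 0.286 = 3.497
5.1·fm + (1 − fm) = 3.497
fm = (3.497 − 1) / (5.1 − 1) = 0.61

0.61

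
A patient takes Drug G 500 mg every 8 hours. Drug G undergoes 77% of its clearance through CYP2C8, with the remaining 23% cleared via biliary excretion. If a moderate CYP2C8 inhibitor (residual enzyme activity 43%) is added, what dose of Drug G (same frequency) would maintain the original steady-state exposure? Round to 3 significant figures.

281 mg

The CYP2C8 pathway (77% of clearance) drops to 0.43× activity: 0.77 × 0.43 = 0.3311.
Non-CYP routes (23%) are unchanged.
New clearance relative to baseline: 0.3311 + 0.23 = 0.5611.
Css,avg = (dose rate)/CL, so holding Css fixed requires dose ∝ CL: 500 × 0.5611 = 281 mg.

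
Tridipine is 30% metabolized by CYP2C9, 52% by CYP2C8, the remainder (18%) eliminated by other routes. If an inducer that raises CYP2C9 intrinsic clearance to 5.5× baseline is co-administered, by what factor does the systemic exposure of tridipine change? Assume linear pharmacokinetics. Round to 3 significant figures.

CYP2C9: 0.3 × 5.5 = 1.65
CYP2C8: 0.52 (unchanged)
Other: 0.18 (unchanged)
New clearance relative to baseline: 1.65 + 0.52 + 0.18 = 2.35.
Since systemic exposure ∝ 1/CL, the ratio is 1 / 2.35 = 0.426.

0.426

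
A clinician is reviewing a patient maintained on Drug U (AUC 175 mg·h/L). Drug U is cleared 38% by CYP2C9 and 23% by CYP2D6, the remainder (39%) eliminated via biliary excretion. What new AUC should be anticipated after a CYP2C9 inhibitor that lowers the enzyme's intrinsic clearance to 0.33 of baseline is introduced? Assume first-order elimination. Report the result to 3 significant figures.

The CYP2C9 pathway (38% of clearance) falls to 0.33× activity: 0.38 × 0.33 = 0.1254.
CYP2D6 (23%) and the residual 39% are unaffected.
New clearance relative to baseline: 0.1254 + 0.23 + 0.39 = 0.7454.
AUC ∝ 1/CL, so new value = 175 / 0.7454 = 235 mg·h/L.

235 mg·h/L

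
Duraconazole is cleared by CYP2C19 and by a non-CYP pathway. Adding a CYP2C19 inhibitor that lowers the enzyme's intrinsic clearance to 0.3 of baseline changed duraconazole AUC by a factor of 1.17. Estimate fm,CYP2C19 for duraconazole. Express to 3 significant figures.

0.208

Write x for the fraction cleared via CYP2C19. The observed AUC change means clearance fell to 1/1.17 = 0.8547 of baseline.
Only the CYP2C19 route changed, so 0.8547 = x·0.3 + (1 − x), giving x = 0.208.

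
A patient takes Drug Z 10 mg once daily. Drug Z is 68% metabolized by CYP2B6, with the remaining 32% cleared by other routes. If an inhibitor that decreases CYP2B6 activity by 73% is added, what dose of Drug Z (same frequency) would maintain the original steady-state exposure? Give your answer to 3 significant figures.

5.04 mg

The CYP2B6 pathway (68% of clearance) drops to 0.27× activity: 0.68 × 0.27 = 0.1836.
The remaining 32% of clearance is unaffected.
New clearance relative to baseline: 0.1836 + 0.32 = 0.5036.
Css,avg = (dose rate)/CL, so holding Css fixed requires dose ∝ CL: 10 × 0.5036 = 5.04 mg.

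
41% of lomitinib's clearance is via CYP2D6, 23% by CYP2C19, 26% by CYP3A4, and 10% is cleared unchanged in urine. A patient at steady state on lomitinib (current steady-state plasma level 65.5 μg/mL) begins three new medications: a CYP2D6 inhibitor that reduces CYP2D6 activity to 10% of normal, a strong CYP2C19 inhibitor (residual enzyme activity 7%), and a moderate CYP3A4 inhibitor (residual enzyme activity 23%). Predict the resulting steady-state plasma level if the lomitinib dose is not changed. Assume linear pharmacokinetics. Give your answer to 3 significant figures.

302 μg/mL

The CYP2D6 pathway (41% of clearance) drops to 0.1× activity: 0.41 × 0.1 = 0.041.
The CYP2C19 pathway (23% of clearance) is reduced to 0.07× activity: 0.23 × 0.07 = 0.0161.
The CYP3A4 pathway (26% of clearance) falls to 0.23× activity: 0.26 × 0.23 = 0.0598.
The remaining 10% of clearance is unaffected.
New clearance relative to baseline: 0.041 + 0.0161 + 0.0598 + 0.1 = 0.2169.
Steady-state plasma level ∝ 1/CL: new value = 65.5 / 0.2169 = 302 μg/mL.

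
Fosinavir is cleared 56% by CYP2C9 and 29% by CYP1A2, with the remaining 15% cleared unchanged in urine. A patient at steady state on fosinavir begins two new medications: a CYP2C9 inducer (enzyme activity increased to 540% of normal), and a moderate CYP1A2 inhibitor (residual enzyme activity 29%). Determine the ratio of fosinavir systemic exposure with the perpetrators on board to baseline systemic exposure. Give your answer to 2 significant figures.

0.31

The CYP2C9 pathway (56% of clearance) increases to 5.4× activity: 0.56 × 5.4 = 3.024.
The CYP1A2 pathway (29% of clearance) drops to 0.29× activity: 0.29 × 0.29 = 0.0841.
Non-CYP routes (15%) are unchanged.
Relative clearance = 3.024 + 0.0841 + 0.15 = 3.2581.
Because systemic exposure varies inversely with clearance, the combined effect is 1 / 3.2581 = 0.31.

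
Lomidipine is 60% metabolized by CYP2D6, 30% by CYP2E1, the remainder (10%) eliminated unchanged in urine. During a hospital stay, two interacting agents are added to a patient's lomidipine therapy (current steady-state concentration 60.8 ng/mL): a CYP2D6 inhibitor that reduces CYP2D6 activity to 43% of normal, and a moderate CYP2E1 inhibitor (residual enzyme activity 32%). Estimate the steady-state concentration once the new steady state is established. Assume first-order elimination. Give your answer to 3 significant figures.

CYP2D6: 0.6 × 0.43 = 0.258
CYP2E1: 0.3 × 0.32 = 0.096
Other: 0.1 (unchanged)
CL_new/CL_old = 0.258 + 0.096 + 0.1 = 0.454.
Steady-state concentration ∝ 1/CL: new value = 60.8 / 0.454 = 134 ng/mL.

134 ng/mL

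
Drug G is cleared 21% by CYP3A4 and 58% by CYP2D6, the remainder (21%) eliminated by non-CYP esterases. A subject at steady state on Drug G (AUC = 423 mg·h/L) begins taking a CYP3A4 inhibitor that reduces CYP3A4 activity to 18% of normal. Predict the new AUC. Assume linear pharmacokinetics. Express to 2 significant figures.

5.1 × 10² mg·h/L

CYP3A4: 0.21 × 0.18 = 0.0378
CYP2D6: 0.58 (unchanged)
Other: 0.21 (unchanged)
CL_new/CL_old = 0.0378 + 0.58 + 0.21 = 0.8278.
New AUC = baseline ÷ relative clearance = 423 / 0.8278 = 5.1 × 10² mg·h/L.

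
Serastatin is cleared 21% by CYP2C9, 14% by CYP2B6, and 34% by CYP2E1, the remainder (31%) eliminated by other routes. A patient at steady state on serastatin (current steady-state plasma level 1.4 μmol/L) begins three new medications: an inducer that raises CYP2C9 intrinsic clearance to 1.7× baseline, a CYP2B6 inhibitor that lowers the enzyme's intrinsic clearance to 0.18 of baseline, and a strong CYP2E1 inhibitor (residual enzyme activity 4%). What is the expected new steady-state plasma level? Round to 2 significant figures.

2.0 μmol/L

CYP2C9: 0.21 × 1.7 = 0.357
CYP2B6: 0.14 × 0.18 = 0.0252
CYP2E1: 0.34 × 0.04 = 0.0136
Other: 0.31 (unchanged)
CL_new/CL_old = 0.357 + 0.0252 + 0.0136 + 0.31 = 0.7058.
Dividing the baseline by the relative clearance: 1.4 / 0.7058 = 2.0 μmol/L.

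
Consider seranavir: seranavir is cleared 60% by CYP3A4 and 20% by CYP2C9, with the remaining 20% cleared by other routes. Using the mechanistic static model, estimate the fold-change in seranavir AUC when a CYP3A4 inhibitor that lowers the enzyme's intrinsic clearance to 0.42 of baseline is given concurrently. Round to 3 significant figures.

1.53

The CYP3A4 pathway (60% of clearance) is reduced to 0.42× activity: 0.6 × 0.42 = 0.252.
CYP2C9 (20%) and the residual 20% are unaffected.
CL_new/CL_old = 0.252 + 0.2 + 0.2 = 0.652.
AUC ratio = CL_old/CL_new = 1 / 0.652 = 1.53.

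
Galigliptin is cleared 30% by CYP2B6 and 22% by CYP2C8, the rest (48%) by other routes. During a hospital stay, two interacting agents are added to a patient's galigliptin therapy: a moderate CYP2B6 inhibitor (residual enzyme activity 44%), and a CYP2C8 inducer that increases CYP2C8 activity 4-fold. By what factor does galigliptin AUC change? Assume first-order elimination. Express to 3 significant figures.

0.670

CYP2B6: 0.3 × 0.44 = 0.132
CYP2C8: 0.22 × 4 = 0.88
Other: 0.48 (unchanged)
Relative clearance = 0.132 + 0.88 + 0.48 = 1.492.
Net AUC ratio = 1 / 1.492 = 0.670.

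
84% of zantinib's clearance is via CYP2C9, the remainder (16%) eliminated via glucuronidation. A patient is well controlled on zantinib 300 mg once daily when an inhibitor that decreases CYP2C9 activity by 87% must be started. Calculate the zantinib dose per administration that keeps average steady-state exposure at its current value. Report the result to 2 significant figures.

81 mg

CYP2C9: 0.84 × 0.13 = 0.1092
Other: 0.16 (unchanged)
CL_new/CL_old = 0.1092 + 0.16 = 0.2692.
Exposure is unchanged when dose changes in proportion to clearance. New dose = 300 mg × 0.2692 = 81 mg.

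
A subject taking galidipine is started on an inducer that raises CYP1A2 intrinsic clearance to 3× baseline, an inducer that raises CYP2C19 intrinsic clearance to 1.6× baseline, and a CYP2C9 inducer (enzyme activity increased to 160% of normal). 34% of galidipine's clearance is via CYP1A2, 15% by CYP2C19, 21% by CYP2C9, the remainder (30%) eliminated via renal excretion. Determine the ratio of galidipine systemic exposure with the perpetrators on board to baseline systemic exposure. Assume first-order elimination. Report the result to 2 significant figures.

0.53

CYP1A2: 0.34 × 3 = 1.02
CYP2C19: 0.15 × 1.6 = 0.24
CYP2C9: 0.21 × 1.6 = 0.336
Other: 0.3 (unchanged)
CL_new/CL_old = 1.02 + 0.24 + 0.336 + 0.3 = 1.896.
Net systemic exposure ratio = 1 / 1.896 = 0.53.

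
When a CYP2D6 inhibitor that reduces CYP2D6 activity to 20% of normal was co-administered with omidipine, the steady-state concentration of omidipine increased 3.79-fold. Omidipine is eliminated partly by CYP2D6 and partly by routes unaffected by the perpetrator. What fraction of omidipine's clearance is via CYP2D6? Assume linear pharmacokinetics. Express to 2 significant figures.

Let x = fm,CYP2D6. Because steady-state concentration ∝ 1/CL, relative clearance fell to 1/3.79 = 0.2639.
Setting x·0.2 + (1 − x) = 0.2639 and solving: x = (0.2639 − 1)/(0.2 − 1) = 0.92.

0.92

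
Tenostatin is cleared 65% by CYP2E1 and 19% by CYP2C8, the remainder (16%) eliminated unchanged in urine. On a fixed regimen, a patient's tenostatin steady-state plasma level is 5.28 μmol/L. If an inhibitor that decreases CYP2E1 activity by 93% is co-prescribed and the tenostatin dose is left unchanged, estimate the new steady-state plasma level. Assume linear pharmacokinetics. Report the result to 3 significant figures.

13.4 μmol/L

The CYP2E1 pathway (65% of clearance) falls to 0.07× activity: 0.65 × 0.07 = 0.0455.
CYP2C8 (19%) and the residual 16% are unaffected.
CL_new/CL_old = 0.0455 + 0.19 + 0.16 = 0.3955.
New steady-state plasma level = baseline ÷ relative clearance = 5.28 / 0.3955 = 13.4 μmol/L.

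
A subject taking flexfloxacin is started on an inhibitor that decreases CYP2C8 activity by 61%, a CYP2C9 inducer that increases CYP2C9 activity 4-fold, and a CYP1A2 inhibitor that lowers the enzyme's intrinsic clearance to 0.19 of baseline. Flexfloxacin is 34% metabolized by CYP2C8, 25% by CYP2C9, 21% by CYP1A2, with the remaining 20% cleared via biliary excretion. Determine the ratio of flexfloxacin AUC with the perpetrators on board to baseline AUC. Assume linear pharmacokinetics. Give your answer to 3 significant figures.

0.729

The CYP2C8 pathway (34% of clearance) drops to 0.39× activity: 0.34 × 0.39 = 0.1326.
The CYP2C9 pathway (25% of clearance) is boosted to 4× activity: 0.25 × 4 = 1.
The CYP1A2 pathway (21% of clearance) drops to 0.19× activity: 0.21 × 0.19 = 0.0399.
Non-CYP routes (20%) are unchanged.
New clearance relative to baseline: 0.1326 + 1 + 0.0399 + 0.2 = 1.3725.
Because AUC varies inversely with clearance, the combined effect is 1 / 1.3725 = 0.729.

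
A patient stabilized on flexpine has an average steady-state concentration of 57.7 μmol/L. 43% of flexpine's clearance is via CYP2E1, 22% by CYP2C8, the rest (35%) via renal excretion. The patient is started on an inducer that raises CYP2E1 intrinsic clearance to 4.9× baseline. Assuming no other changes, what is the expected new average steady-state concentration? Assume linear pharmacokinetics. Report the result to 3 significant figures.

21.6 μmol/L

The CYP2E1 pathway (43% of clearance) rises to 4.9× activity: 0.43 × 4.9 = 2.107.
CYP2C8 (22%) and the residual 35% are unaffected.
New clearance relative to baseline: 2.107 + 0.22 + 0.35 = 2.677.
New average steady-state concentration = baseline ÷ relative clearance = 57.7 / 2.677 = 21.6 μmol/L.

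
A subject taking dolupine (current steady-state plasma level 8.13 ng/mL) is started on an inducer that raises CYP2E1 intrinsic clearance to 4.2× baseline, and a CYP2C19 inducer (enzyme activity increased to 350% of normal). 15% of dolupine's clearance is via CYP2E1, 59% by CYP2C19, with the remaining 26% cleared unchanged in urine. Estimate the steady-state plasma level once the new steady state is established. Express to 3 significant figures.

The CYP2E1 pathway (15% of clearance) increases to 4.2× activity: 0.15 × 4.2 = 0.63.
The CYP2C19 pathway (59% of clearance) rises to 3.5× activity: 0.59 × 3.5 = 2.065.
The remaining 26% of clearance is unaffected.
New clearance relative to baseline: 0.63 + 2.065 + 0.26 = 2.955.
Dividing the baseline by the relative clearance: 8.13 / 2.955 = 2.75 ng/mL.

2.75 ng/mL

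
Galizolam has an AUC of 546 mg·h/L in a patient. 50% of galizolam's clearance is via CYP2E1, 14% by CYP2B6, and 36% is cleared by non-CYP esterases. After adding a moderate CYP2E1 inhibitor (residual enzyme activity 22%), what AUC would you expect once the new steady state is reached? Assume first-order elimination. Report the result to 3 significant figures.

895 mg·h/L

The CYP2E1 pathway (50% of clearance) falls to 0.22× activity: 0.5 × 0.22 = 0.11.
CYP2B6 (14%) and the residual 36% are unaffected.
Relative clearance = 0.11 + 0.14 + 0.36 = 0.61.
AUC ∝ 1/CL, so new value = 546 / 0.61 = 895 mg·h/L.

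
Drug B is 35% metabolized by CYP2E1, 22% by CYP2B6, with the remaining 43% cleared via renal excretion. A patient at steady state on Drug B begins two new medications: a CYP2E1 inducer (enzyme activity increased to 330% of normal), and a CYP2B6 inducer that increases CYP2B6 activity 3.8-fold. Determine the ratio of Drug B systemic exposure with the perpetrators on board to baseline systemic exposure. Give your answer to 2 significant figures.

0.41

The CYP2E1 pathway (35% of clearance) increases to 3.3× activity: 0.35 × 3.3 = 1.155.
The CYP2B6 pathway (22% of clearance) rises to 3.8× activity: 0.22 × 3.8 = 0.836.
The remaining 43% of clearance is unaffected.
Relative clearance = 1.155 + 0.836 + 0.43 = 2.421.
Net systemic exposure ratio = 1 / 2.421 = 0.41.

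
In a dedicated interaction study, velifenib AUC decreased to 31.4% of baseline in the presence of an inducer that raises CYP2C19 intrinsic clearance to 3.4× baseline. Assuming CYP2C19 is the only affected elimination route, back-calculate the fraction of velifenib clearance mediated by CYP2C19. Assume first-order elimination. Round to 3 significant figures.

Let x = fm,CYP2C19. Because AUC ∝ 1/CL, relative clearance rose to 1/0.314 = 3.185.
Setting x·3.4 + (1 − x) = 3.185 and solving: x = (3.185 − 1)/(3.4 − 1) = 0.910.

0.910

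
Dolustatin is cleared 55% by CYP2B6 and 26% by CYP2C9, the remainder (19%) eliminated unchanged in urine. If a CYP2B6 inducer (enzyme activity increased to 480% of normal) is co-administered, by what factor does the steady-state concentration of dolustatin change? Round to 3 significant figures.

The CYP2B6 pathway (55% of clearance) is boosted to 4.8× activity: 0.55 × 4.8 = 2.64.
CYP2C9 (26%) and the residual 19% are unaffected.
Relative clearance = 2.64 + 0.26 + 0.19 = 3.09.
Steady-state concentration is inversely proportional to clearance, so the fold-change is 1 / 3.09 = 0.324.

0.324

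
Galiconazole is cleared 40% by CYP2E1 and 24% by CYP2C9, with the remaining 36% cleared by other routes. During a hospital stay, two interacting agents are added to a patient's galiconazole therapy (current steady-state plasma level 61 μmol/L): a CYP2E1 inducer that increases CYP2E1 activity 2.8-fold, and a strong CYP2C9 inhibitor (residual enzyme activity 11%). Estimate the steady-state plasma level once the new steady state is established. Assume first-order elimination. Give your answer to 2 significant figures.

CYP2E1: 0.4 × 2.8 = 1.12
CYP2C9: 0.24 × 0.11 = 0.0264
Other: 0.36 (unchanged)
CL_new/CL_old = 1.12 + 0.0264 + 0.36 = 1.5064.
New steady-state plasma level = 61 / 1.5064 = 40 μmol/L (concentration scales inversely with clearance).

40 μmol/L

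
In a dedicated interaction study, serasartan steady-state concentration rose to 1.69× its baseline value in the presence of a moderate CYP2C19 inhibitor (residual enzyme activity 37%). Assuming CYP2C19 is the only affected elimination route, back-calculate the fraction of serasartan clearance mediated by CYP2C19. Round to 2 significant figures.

0.65

Let x = fm,CYP2C19. Because steady-state concentration ∝ 1/CL, relative clearance fell to 1/1.69 = 0.5917.
Setting x·0.37 + (1 − x) = 0.5917 and solving: x = (0.5917 − 1)/(0.37 − 1) = 0.65.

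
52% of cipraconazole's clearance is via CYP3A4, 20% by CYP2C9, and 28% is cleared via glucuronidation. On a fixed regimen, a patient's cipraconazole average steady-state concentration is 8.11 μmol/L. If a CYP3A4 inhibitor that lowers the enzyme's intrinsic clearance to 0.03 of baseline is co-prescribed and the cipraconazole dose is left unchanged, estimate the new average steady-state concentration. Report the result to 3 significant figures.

CYP3A4: 0.52 × 0.03 = 0.0156
CYP2C9: 0.2 (unchanged)
Other: 0.28 (unchanged)
Relative clearance = 0.0156 + 0.2 + 0.28 = 0.4956.
With dosing unchanged, average steady-state concentration scales as 1/CL: 8.11 / 0.4956 = 16.4 μmol/L.

16.4 μmol/L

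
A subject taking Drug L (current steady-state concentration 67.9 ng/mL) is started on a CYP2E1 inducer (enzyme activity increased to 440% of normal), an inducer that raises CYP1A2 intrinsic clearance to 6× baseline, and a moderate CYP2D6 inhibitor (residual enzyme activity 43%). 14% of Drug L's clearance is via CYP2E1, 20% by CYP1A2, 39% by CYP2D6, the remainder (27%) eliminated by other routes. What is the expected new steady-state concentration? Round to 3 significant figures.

CYP2E1: 0.14 × 4.4 = 0.616
CYP1A2: 0.2 × 6 = 1.2
CYP2D6: 0.39 × 0.43 = 0.1677
Other: 0.27 (unchanged)
Relative clearance = 0.616 + 1.2 + 0.1677 + 0.27 = 2.2537.
Dividing the baseline by the relative clearance: 67.9 / 2.2537 = 30.1 ng/mL.

30.1 ng/mL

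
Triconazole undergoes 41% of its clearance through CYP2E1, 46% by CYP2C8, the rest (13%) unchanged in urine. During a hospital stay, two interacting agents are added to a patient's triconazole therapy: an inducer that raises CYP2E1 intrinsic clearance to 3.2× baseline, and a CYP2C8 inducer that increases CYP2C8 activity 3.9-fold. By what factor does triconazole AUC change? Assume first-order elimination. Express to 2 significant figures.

The CYP2E1 pathway (41% of clearance) rises to 3.2× activity: 0.41 × 3.2 = 1.312.
The CYP2C8 pathway (46% of clearance) rises to 3.9× activity: 0.46 × 3.9 = 1.794.
The remaining 13% of clearance is unaffected.
CL_new/CL_old = 1.312 + 1.794 + 0.13 = 3.236.
Because AUC varies inversely with clearance, the combined effect is 1 / 3.236 = 0.31.

0.31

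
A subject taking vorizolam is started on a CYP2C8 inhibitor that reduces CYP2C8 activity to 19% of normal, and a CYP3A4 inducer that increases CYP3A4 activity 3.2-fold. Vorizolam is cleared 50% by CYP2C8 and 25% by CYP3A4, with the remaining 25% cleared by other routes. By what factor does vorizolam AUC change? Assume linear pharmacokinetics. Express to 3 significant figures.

CYP2C8: 0.5 × 0.19 = 0.095
CYP3A4: 0.25 × 3.2 = 0.8
Other: 0.25 (unchanged)
Relative clearance = 0.095 + 0.8 + 0.25 = 1.145.
Net AUC ratio = 1 / 1.145 = 0.873.

0.873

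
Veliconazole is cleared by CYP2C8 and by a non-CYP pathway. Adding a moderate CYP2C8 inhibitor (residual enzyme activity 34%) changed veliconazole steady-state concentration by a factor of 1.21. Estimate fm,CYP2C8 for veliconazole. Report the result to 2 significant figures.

0.26

CL'/CL = 1 / 1.21 = 0.8264
0.34·fm + (1 − fm) = 0.8264
fm = (0.8264 − 1) / (0.34 − 1) = 0.26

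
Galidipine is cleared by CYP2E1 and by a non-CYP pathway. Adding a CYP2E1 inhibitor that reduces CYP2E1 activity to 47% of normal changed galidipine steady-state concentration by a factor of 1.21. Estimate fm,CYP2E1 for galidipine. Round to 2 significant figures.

0.33

Write x for the fraction cleared via CYP2E1. The observed steady-state concentration change means clearance fell to 1/1.21 = 0.8264 of baseline.
Only the CYP2E1 route changed, so 0.8264 = x·0.47 + (1 − x), giving x = 0.33.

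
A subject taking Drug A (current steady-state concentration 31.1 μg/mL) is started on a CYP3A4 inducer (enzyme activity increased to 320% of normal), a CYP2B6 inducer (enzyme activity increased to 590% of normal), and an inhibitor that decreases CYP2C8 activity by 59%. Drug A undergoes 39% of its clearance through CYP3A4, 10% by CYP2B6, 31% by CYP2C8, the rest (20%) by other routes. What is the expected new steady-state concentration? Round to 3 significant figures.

14.4 μg/mL

CYP3A4: 0.39 × 3.2 = 1.248
CYP2B6: 0.1 × 5.9 = 0.59
CYP2C8: 0.31 × 0.41 = 0.1271
Other: 0.2 (unchanged)
CL_new/CL_old = 1.248 + 0.59 + 0.1271 + 0.2 = 2.1651.
New steady-state concentration = 31.1 / 2.1651 = 14.4 μg/mL (concentration scales inversely with clearance).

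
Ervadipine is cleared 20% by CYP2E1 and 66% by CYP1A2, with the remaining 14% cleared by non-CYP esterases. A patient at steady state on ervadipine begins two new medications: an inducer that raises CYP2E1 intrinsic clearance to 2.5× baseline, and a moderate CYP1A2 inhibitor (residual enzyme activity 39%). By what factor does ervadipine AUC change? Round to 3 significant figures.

CYP2E1: 0.2 × 2.5 = 0.5
CYP1A2: 0.66 × 0.39 = 0.2574
Other: 0.14 (unchanged)
CL_new/CL_old = 0.5 + 0.2574 + 0.14 = 0.8974.
AUC ∝ 1/CL: fold-change = 1 / 0.8974 = 1.11.

1.11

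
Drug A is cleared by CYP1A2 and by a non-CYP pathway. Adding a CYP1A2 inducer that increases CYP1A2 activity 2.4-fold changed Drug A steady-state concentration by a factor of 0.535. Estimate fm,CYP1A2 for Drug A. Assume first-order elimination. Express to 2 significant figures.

0.62

CL'/CL = 1 / 0.535 = 1.869
2.4·fm + (1 − fm) = 1.869
fm = (1.869 − 1) / (2.4 − 1) = 0.62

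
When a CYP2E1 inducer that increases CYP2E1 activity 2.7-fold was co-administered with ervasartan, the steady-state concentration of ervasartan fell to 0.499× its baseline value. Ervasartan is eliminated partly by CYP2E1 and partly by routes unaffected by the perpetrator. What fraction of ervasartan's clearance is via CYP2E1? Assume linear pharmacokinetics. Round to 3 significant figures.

0.591

Call the CYP2E1 fraction fm. After the interaction, CL_new/CL_old = fm × 2.7 + (1 − fm).
Steady-state concentration ratio = 1 / (new CL fraction), so new CL fraction = 1 / 0.499 = 2.004.
fm × 2.7 + 1 − fm = 2.004  ⇒  fm × (2.7 − 1) = 1.004  ⇒  fm = 0.591.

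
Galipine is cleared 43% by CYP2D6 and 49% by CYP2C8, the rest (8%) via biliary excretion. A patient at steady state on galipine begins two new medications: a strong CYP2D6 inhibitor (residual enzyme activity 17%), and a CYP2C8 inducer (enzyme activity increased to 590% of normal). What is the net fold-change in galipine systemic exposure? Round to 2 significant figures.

0.33

The CYP2D6 pathway (43% of clearance) is reduced to 0.17× activity: 0.43 × 0.17 = 0.0731.
The CYP2C8 pathway (49% of clearance) is boosted to 5.9× activity: 0.49 × 5.9 = 2.891.
Non-CYP routes (8%) are unchanged.
CL_new/CL_old = 0.0731 + 2.891 + 0.08 = 3.0441.
Because systemic exposure varies inversely with clearance, the combined effect is 1 / 3.0441 = 0.33.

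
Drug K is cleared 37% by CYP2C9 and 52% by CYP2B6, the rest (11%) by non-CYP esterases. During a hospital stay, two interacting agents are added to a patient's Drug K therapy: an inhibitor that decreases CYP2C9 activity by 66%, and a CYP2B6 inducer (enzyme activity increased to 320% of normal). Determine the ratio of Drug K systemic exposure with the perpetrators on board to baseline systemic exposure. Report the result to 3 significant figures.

0.526

CYP2C9: 0.37 × 0.34 = 0.1258
CYP2B6: 0.52 × 3.2 = 1.664
Other: 0.11 (unchanged)
CL_new/CL_old = 0.1258 + 1.664 + 0.11 = 1.8998.
Systemic exposure ∝ 1/CL: fold-change = 1 / 1.8998 = 0.526.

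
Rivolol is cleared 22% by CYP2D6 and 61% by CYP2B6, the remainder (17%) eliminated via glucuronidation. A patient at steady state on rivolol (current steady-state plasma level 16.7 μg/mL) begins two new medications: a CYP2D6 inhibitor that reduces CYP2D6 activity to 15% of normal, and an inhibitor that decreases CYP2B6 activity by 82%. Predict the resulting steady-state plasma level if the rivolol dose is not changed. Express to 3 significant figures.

CYP2D6: 0.22 × 0.15 = 0.033
CYP2B6: 0.61 × 0.18 = 0.1098
Other: 0.17 (unchanged)
CL_new/CL_old = 0.033 + 0.1098 + 0.17 = 0.3128.
New steady-state plasma level = 16.7 / 0.3128 = 53.4 μg/mL (concentration scales inversely with clearance).

53.4 μg/mL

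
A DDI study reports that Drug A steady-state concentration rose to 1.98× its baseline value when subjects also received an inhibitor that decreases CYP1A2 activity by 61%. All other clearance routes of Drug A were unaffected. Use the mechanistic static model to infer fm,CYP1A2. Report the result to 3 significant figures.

0.811

Write x for the fraction cleared via CYP1A2. The observed steady-state concentration change means clearance fell to 1/1.98 = 0.5051 of baseline.
Setting x·0.39 + (1 − x) = 0.5051 and solving: x = (0.5051 − 1)/(0.39 − 1) = 0.811.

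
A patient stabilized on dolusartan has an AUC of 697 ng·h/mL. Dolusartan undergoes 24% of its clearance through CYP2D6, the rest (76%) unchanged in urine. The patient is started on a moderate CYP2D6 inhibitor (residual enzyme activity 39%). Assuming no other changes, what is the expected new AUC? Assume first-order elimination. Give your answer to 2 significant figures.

The CYP2D6 pathway (24% of clearance) is reduced to 0.39× activity: 0.24 × 0.39 = 0.0936.
Non-CYP routes (76%) are unchanged.
Relative clearance = 0.0936 + 0.76 = 0.8536.
New AUC = baseline ÷ relative clearance = 697 / 0.8536 = 8.2 × 10² ng·h/mL.

8.2 × 10² ng·h/mL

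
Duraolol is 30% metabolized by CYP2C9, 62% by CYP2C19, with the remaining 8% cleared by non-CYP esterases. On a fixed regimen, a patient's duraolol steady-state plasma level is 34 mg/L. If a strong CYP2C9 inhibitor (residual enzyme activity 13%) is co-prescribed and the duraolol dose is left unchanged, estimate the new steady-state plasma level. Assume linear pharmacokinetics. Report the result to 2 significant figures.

46 mg/L

The CYP2C9 pathway (30% of clearance) is reduced to 0.13× activity: 0.3 × 0.13 = 0.039.
CYP2C19 (62%) and the residual 8% are unaffected.
CL_new/CL_old = 0.039 + 0.62 + 0.08 = 0.739.
New steady-state plasma level = baseline ÷ relative clearance = 34 / 0.739 = 46 mg/L.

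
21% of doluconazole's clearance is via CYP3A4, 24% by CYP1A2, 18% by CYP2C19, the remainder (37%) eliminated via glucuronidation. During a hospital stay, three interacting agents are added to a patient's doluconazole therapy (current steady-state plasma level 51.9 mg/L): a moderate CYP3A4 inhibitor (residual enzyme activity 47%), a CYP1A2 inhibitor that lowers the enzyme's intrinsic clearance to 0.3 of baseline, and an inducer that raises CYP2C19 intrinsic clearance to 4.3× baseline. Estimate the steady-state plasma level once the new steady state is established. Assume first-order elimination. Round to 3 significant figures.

CYP3A4: 0.21 × 0.47 = 0.0987
CYP1A2: 0.24 × 0.3 = 0.072
CYP2C19: 0.18 × 4.3 = 0.774
Other: 0.37 (unchanged)
CL_new/CL_old = 0.0987 + 0.072 + 0.774 + 0.37 = 1.3147.
Dividing the baseline by the relative clearance: 51.9 / 1.3147 = 39.5 mg/L.

39.5 mg/L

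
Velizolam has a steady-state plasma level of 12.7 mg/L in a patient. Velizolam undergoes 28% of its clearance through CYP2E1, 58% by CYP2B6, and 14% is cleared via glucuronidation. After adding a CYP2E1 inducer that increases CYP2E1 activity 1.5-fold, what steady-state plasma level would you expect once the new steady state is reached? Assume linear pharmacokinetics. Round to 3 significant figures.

CYP2E1: 0.28 × 1.5 = 0.42
CYP2B6: 0.58 (unchanged)
Other: 0.14 (unchanged)
Relative clearance = 0.42 + 0.58 + 0.14 = 1.14.
Steady-state plasma level ∝ 1/CL, so new value = 12.7 / 1.14 = 11.1 mg/L.

11.1 mg/L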